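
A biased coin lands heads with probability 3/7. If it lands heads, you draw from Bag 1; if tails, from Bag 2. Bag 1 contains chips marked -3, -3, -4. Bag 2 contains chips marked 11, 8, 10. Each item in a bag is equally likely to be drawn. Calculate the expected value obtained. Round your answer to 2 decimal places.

4.10

E[X | Bag 1] = (-3 − 3 − 4)/3 = -10/3
E[X | Bag 2] = (11 + 8 + 10)/3 = 29/3
E[X] = (3/7)·(-10/3) + (4/7)·29/3 = 86/21 ≈ 4.10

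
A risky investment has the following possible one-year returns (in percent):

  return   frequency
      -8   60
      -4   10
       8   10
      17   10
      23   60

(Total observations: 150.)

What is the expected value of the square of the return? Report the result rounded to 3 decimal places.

261.800

Total = 150, so P(return=-8) = 60/150, etc.
E[X²] = (2/5)·64 + (1/15)·16 + (1/15)·64 + (1/15)·289 + (2/5)·529
     = 1309/5 ≈ 261.800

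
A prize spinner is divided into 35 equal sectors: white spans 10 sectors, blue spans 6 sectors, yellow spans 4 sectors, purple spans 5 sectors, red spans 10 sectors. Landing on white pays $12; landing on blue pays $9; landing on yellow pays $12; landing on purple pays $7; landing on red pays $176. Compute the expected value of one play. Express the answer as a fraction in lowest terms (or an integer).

E[payout] = (10/35)·12 + (6/35)·9 + (4/35)·12 + (5/35)·7 + (10/35)·176 = 2017/35

2017/35 dollars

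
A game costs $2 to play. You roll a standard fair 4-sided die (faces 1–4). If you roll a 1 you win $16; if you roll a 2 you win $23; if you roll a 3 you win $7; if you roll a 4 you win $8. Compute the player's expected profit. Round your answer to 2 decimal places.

$11.50

E[payout] = (1/4)·7 + (1/4)·8 + (1/4)·16 + (1/4)·23 = 27/2
Expected profit = 27/2 − 2 = 23/2 ≈ $11.50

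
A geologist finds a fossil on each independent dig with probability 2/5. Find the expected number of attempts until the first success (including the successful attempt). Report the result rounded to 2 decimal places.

For a geometric distribution, E[trials] = 1/p = 1/(2/5) = 5/2.
≈ 2.50

2.50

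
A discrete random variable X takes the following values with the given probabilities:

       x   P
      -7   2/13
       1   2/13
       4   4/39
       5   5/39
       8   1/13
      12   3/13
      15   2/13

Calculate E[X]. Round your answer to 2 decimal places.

5.82

E[X] = (2/13)·(-7) + (2/13)·1 + (4/39)·4 + (5/39)·5 + (1/13)·8 + (3/13)·12 + (2/13)·15
     = 227/39 ≈ 5.82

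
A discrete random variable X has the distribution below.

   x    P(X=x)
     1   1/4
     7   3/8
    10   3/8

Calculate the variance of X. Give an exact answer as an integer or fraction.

E[X] = (1/4)·1 + (3/8)·7 + (3/8)·10 = 53/8
E[X²] = (1/4)·1 + (3/8)·49 + (3/8)·100 = 449/8
Var(X) = 449/8 − (53/8)² = 783/64

783/64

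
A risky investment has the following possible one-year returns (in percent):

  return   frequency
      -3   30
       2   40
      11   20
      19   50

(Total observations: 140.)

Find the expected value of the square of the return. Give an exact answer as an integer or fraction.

Total = 140, so P(return=-3) = 30/140, etc.
E[X²] = (3/14)·9 + (2/7)·4 + (1/7)·121 + (5/14)·361
     = 1045/7

1045/7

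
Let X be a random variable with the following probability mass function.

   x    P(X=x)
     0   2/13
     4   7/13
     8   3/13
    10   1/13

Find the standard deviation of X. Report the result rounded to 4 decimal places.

2.8864

E[X] = 62/13, E[X²] = 404/13
Var(X) = E[X²] − (E[X])² = 404/13 − 3844/169 = 1408/169
SD(X) = √(1408/169) ≈ 2.8864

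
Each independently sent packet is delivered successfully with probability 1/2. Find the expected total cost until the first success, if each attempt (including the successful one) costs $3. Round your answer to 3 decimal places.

$6.000

E[#attempts] = 1/p = 2; E[cost] = 3·2 = 6.
≈ 6.000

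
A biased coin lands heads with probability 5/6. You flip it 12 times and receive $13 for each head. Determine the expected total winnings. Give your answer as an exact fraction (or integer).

$130

E[#heads] = 12·5/6 = 10 (linearity over flips).
E[winnings] = 13·10 = 130.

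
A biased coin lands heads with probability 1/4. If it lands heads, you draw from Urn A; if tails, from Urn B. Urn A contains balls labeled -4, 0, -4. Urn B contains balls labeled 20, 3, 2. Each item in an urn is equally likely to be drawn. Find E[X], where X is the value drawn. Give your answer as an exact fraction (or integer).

E[X | Urn A] = (-4 + 0 − 4)/3 = -8/3
E[X | Urn B] = (20 + 3 + 2)/3 = 25/3
E[X] = (1/4)·(-8/3) + (3/4)·25/3 = 67/12

67/12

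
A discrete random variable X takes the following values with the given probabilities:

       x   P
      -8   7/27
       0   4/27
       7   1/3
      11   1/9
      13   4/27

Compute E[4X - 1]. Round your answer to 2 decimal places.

12.63

E[4x-1] = (7/27)·(-33) + (4/27)·(-1) + (1/3)·27 + (1/9)·43 + (4/27)·51
     = 341/27 ≈ 12.63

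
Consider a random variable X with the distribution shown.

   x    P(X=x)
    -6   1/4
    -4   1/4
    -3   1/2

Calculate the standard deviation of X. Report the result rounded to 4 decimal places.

1.2247

E[X] = -4, E[X²] = 35/2
Var(X) = E[X²] − (E[X])² = 35/2 − 16 = 3/2
SD(X) = √(3/2) ≈ 1.2247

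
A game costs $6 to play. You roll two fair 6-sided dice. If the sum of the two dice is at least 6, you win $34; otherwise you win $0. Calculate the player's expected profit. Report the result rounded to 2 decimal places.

$18.56

E[payout] = (5/18)·0 + (13/18)·34 = 221/9
Expected profit = 221/9 − 6 = 167/9 ≈ $18.56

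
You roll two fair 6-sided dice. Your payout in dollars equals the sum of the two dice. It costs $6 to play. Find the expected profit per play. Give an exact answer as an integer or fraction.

$1

Distribution of the sum of the two dice: 2 w.p. 1/36, 3 w.p. 1/18, 4 w.p. 1/12, 5 w.p. 1/9, 6 w.p. 5/36, 7 w.p. 1/6, …
E[payout] = (1/36)·2 + (1/18)·3 + (1/12)·4 + (1/9)·5 + (5/36)·6 + (1/6)·7 + (5/36)·8 + (1/9)·9 + (1/12)·10 + (1/18)·11 + (1/36)·12 = 7
Expected profit = 7 − 6 = 1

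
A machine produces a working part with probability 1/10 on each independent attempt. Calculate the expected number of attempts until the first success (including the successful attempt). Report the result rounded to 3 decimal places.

For a geometric distribution, E[trials] = 1/p = 1/(1/10) = 10.
≈ 10.000

10.000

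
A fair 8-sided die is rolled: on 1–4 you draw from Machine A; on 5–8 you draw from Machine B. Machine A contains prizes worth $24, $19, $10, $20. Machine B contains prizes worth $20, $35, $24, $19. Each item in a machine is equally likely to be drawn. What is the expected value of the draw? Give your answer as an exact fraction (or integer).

171/8 dollars

E[X | Machine A] = (24 + 19 + 10 + 20)/4 = 73/4
E[X | Machine B] = (20 + 35 + 24 + 19)/4 = 49/2
E[X] = (1/2)·73/4 + (1/2)·49/2 = 171/8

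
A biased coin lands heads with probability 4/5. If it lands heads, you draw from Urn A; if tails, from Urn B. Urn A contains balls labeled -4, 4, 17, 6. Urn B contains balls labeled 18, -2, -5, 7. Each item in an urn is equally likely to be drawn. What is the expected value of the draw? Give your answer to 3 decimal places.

5.500

E[X | Urn A] = (-4 + 4 + 17 + 6)/4 = 23/4
E[X | Urn B] = (18 − 2 − 5 + 7)/4 = 9/2
E[X] = (4/5)·23/4 + (1/5)·9/2 = 11/2 ≈ 5.500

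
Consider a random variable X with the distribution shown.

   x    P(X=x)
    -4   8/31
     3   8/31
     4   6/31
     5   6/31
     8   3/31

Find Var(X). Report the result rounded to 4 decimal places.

15.4818

E[X] = (8/31)·(-4) + (8/31)·3 + (6/31)·4 + (6/31)·5 + (3/31)·8 = 70/31
E[X²] = (8/31)·16 + (8/31)·9 + (6/31)·16 + (6/31)·25 + (3/31)·64 = 638/31
Var(X) = 638/31 − (70/31)² = 14878/961 ≈ 15.4818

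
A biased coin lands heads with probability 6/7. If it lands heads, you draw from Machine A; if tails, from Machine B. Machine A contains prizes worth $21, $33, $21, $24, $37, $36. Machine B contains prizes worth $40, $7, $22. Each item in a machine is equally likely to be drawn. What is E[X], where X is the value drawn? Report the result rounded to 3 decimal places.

E[X | Machine A] = (21 + 33 + 21 + 24 + 37 + 36)/6 = 86/3
E[X | Machine B] = (40 + 7 + 22)/3 = 23
E[X] = (6/7)·86/3 + (1/7)·23 = 195/7 ≈ 27.857

$27.857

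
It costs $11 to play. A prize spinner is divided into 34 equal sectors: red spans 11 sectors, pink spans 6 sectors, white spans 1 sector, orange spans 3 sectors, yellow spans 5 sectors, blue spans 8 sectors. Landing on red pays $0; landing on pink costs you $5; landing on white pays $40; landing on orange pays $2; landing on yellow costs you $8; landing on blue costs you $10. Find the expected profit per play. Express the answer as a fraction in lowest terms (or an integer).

-239/17 dollars

E[payout] = (11/34)·0 + (6/34)·(-5) + (1/34)·40 + (3/34)·2 + (5/34)·(-8) + (8/34)·(-10) = -52/17
Expected profit = -52/17 − 11 = -239/17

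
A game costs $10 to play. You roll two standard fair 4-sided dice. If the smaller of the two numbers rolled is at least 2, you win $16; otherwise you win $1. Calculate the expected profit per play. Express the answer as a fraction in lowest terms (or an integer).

E[payout] = (7/16)·1 + (9/16)·16 = 151/16
Expected profit = 151/16 − 10 = -9/16

-9/16 dollars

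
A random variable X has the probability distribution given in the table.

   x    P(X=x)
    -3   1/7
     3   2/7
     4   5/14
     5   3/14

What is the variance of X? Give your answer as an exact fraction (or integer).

1245/196

E[X] = (1/7)·(-3) + (2/7)·3 + (5/14)·4 + (3/14)·5 = 41/14
E[X²] = (1/7)·9 + (2/7)·9 + (5/14)·16 + (3/14)·25 = 209/14
Var(X) = 209/14 − (41/14)² = 1245/196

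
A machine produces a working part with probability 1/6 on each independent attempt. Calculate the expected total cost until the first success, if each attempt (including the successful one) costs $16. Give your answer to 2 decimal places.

$96.00

E[#attempts] = 1/p = 6; E[cost] = 16·6 = 96.
≈ 96.00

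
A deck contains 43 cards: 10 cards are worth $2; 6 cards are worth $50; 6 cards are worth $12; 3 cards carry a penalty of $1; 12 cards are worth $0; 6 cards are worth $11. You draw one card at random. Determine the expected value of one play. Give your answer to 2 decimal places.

$10.58

E[payout] = (10/43)·2 + (6/43)·50 + (6/43)·12 + (3/43)·(-1) + (12/43)·0 + (6/43)·11 = 455/43
≈ $10.58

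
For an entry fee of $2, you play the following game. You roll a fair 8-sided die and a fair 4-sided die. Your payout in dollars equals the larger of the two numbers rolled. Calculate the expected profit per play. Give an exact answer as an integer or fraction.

45/16 dollars

Distribution of the larger of the two numbers rolled: 1 w.p. 1/32, 2 w.p. 3/32, 3 w.p. 5/32, 4 w.p. 7/32, 5 w.p. 1/8, 6 w.p. 1/8, …
E[payout] = (1/32)·1 + (3/32)·2 + (5/32)·3 + (7/32)·4 + (1/8)·5 + (1/8)·6 + (1/8)·7 + (1/8)·8 = 77/16
Expected profit = 77/16 − 2 = 45/16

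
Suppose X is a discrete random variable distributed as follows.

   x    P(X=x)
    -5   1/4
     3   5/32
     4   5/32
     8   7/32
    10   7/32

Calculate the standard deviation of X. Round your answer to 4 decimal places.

E[X] = 121/32, E[X²] = 1473/32
Var(X) = E[X²] − (E[X])² = 1473/32 − 14641/1024 = 32495/1024
SD(X) = √(32495/1024) ≈ 5.6332

5.6332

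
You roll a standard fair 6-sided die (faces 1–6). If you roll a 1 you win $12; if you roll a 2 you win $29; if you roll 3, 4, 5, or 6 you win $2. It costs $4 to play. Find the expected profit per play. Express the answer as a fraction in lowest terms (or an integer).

25/6 dollars

E[payout] = (2/3)·2 + (1/6)·12 + (1/6)·29 = 49/6
Expected profit = 49/6 − 4 = 25/6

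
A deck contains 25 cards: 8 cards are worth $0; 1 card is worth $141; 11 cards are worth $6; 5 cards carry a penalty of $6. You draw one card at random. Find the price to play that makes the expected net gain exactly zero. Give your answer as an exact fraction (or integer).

177/25 dollars

E[payout] = (8/25)·0 + (1/25)·141 + (11/25)·6 + (5/25)·(-6) = 177/25
Fair fee = E[payout] = 177/25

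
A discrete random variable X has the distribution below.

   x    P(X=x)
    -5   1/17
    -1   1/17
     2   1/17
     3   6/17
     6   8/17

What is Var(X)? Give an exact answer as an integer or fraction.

2480/289

E[X] = (1/17)·(-5) + (1/17)·(-1) + (1/17)·2 + (6/17)·3 + (8/17)·6 = 62/17
E[X²] = (1/17)·25 + (1/17)·1 + (1/17)·4 + (6/17)·9 + (8/17)·36 = 372/17
Var(X) = 372/17 − (62/17)² = 2480/289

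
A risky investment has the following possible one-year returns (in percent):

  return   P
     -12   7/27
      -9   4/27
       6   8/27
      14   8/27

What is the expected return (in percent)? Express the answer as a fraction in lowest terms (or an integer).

40/27

E[X] = (7/27)·(-12) + (4/27)·(-9) + (8/27)·6 + (8/27)·14
     = 40/27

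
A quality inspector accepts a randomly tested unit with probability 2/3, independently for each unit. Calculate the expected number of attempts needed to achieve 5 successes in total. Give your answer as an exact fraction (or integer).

15/2

By linearity (sum of 5 independent geometric waits), E[trials] = 5/p = 5/(2/3) = 15/2.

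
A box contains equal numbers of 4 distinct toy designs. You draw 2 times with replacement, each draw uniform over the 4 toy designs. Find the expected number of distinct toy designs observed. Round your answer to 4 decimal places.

1.7500

Let Xⱼ=1 if type j appears at least once. P(Xⱼ=1) = 1 − ((4−1)/4)^2 = 7/16.
E[#distinct] = 4·7/16 = 7/4.
≈ 1.7500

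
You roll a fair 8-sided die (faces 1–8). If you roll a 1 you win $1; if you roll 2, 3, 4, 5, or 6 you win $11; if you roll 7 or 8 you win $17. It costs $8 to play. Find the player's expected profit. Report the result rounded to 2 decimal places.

E[payout] = (1/8)·1 + (5/8)·11 + (1/4)·17 = 45/4
Expected profit = 45/4 − 8 = 13/4 ≈ $3.25

$3.25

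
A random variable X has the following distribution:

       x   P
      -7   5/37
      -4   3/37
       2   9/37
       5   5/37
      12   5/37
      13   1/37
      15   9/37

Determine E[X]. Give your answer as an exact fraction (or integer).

E[X] = (5/37)·(-7) + (3/37)·(-4) + (9/37)·2 + (5/37)·5 + (5/37)·12 + (1/37)·13 + (9/37)·15
     = 204/37

204/37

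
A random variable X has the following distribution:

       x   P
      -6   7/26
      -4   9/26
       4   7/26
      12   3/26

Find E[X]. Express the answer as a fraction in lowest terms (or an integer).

E[X] = (7/26)·(-6) + (9/26)·(-4) + (7/26)·4 + (3/26)·12
     = -7/13

-7/13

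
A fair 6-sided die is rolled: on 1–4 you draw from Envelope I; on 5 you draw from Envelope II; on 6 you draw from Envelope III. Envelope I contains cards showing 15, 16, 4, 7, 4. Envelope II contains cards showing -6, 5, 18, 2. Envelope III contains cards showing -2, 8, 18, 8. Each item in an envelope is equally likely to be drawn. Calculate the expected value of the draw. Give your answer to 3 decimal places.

8.258

E[X | Envelope I] = (15 + 16 + 4 + 7 + 4)/5 = 46/5
E[X | Envelope II] = (-6 + 5 + 18 + 2)/4 = 19/4
E[X | Envelope III] = (-2 + 8 + 18 + 8)/4 = 8
E[X] = (2/3)·46/5 + (1/6)·19/4 + (1/6)·8 = 991/120 ≈ 8.258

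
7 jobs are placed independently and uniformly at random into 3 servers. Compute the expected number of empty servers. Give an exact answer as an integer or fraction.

128/729

Let Xⱼ=1 if server j is empty. P(Xⱼ=1) = ((3-1)/3)^7 = 128/2187.
By linearity, E[#empty] = 3·128/2187 = 128/729.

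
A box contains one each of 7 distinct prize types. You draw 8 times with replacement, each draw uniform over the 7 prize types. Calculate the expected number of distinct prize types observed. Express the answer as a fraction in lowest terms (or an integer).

Let Xⱼ=1 if type j appears at least once. P(Xⱼ=1) = 1 − ((7−1)/7)^8 = 4085185/5764801.
E[#distinct] = 7·4085185/5764801 = 4085185/823543.

4085185/823543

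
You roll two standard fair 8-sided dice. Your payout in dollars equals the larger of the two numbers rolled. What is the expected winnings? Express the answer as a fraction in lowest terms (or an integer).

93/16 dollars

Distribution of the larger of the two numbers rolled: 1 w.p. 1/64, 2 w.p. 3/64, 3 w.p. 5/64, 4 w.p. 7/64, 5 w.p. 9/64, 6 w.p. 11/64, …
E[payout] = (1/64)·1 + (3/64)·2 + (5/64)·3 + (7/64)·4 + (9/64)·5 + (11/64)·6 + (13/64)·7 + (15/64)·8 = 93/16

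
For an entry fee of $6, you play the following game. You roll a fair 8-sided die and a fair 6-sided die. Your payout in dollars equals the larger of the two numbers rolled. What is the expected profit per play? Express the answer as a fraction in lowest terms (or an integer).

Distribution of the larger of the two numbers rolled: 1 w.p. 1/48, 2 w.p. 1/16, 3 w.p. 5/48, 4 w.p. 7/48, 5 w.p. 3/16, 6 w.p. 11/48, …
E[payout] = (1/48)·1 + (1/16)·2 + (5/48)·3 + (7/48)·4 + (3/16)·5 + (11/48)·6 + (1/8)·7 + (1/8)·8 = 251/48
Expected profit = 251/48 − 6 = -37/48

-37/48 dollars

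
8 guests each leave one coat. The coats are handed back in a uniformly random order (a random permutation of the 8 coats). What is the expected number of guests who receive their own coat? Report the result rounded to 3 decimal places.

Let Xᵢ = 1 if person i gets their own coat. For each i, P(Xᵢ=1) = 1/8.
By linearity of expectation, E[X₁+…+X_8] = 8·(1/8) = 1.
≈ 1.000

1.000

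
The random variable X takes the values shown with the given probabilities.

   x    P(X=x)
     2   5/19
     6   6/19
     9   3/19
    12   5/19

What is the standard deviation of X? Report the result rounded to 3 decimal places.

3.756

E[X] = 7, E[X²] = 1199/19
Var(X) = E[X²] − (E[X])² = 1199/19 − 49 = 268/19
SD(X) = √(268/19) ≈ 3.756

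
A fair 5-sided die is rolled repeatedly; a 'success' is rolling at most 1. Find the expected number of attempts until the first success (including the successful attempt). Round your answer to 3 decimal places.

5.000

For a geometric distribution, E[trials] = 1/p = 1/(1/5) = 5.
≈ 5.000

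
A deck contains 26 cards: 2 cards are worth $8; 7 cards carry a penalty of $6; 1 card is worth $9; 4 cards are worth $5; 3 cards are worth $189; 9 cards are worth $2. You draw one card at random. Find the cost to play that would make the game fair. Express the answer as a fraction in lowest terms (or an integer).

E[payout] = (2/26)·8 + (7/26)·(-6) + (1/26)·9 + (4/26)·5 + (3/26)·189 + (9/26)·2 = 294/13
Fair fee = E[payout] = 294/13

294/13 dollars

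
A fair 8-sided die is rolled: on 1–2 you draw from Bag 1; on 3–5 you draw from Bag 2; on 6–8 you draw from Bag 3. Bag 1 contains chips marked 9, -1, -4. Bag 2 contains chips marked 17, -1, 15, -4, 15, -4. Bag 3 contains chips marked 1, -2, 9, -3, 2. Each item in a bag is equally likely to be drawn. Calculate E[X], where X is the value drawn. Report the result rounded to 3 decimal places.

3.233

E[X | Bag 1] = (9 − 1 − 4)/3 = 4/3
E[X | Bag 2] = (17 − 1 + 15 − 4 + 15 − 4)/6 = 19/3
E[X | Bag 3] = (1 − 2 + 9 − 3 + 2)/5 = 7/5
E[X] = (1/4)·4/3 + (3/8)·19/3 + (3/8)·7/5 = 97/30 ≈ 3.233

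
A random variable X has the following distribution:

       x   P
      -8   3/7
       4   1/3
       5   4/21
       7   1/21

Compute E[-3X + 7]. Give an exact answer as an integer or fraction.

66/7

E[-3x+7] = (3/7)·31 + (1/3)·(-5) + (4/21)·(-8) + (1/21)·(-14)
     = 66/7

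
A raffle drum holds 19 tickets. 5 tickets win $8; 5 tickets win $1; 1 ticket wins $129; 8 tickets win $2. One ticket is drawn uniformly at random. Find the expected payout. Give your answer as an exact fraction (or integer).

E[payout] = (5/19)·8 + (5/19)·1 + (1/19)·129 + (8/19)·2 = 10

$10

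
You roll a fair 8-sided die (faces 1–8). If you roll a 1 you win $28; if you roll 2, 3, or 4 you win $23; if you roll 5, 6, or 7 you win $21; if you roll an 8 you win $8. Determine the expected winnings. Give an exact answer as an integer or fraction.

$21

E[payout] = (1/8)·8 + (3/8)·21 + (3/8)·23 + (1/8)·28 = 21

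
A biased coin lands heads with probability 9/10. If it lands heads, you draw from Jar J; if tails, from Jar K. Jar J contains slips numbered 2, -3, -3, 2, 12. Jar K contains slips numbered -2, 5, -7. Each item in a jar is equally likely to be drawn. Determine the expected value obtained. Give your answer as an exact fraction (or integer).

5/3

E[X | Jar J] = (2 − 3 − 3 + 2 + 12)/5 = 2
E[X | Jar K] = (-2 + 5 − 7)/3 = -4/3
E[X] = (9/10)·2 + (1/10)·(-4/3) = 5/3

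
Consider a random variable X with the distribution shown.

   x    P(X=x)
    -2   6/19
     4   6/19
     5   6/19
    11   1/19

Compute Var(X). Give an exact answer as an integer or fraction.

E[X] = (6/19)·(-2) + (6/19)·4 + (6/19)·5 + (1/19)·11 = 53/19
E[X²] = (6/19)·4 + (6/19)·16 + (6/19)·25 + (1/19)·121 = 391/19
Var(X) = 391/19 − (53/19)² = 4620/361

4620/361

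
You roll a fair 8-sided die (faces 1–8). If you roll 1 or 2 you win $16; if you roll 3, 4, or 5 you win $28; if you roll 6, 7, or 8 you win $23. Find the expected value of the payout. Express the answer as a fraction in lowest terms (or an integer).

185/8 dollars

E[payout] = (1/4)·16 + (3/8)·23 + (3/8)·28 = 185/8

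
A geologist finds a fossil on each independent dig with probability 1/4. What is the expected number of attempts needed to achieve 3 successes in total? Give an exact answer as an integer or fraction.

By linearity (sum of 3 independent geometric waits), E[trials] = 3/p = 3/(1/4) = 12.

12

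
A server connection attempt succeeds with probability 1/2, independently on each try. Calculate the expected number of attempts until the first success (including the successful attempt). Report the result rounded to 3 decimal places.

2.000

For a geometric distribution, E[trials] = 1/p = 1/(1/2) = 2.
≈ 2.000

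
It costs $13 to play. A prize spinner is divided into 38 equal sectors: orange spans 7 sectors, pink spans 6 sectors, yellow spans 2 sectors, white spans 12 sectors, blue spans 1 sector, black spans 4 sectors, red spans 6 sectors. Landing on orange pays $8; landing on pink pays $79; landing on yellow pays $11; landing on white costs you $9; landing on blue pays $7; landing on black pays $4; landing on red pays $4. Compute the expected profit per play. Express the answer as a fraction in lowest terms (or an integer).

E[payout] = (7/38)·8 + (6/38)·79 + (2/38)·11 + (12/38)·(-9) + (1/38)·7 + (4/38)·4 + (6/38)·4 = 491/38
Expected profit = 491/38 − 13 = -3/38

-3/38 dollars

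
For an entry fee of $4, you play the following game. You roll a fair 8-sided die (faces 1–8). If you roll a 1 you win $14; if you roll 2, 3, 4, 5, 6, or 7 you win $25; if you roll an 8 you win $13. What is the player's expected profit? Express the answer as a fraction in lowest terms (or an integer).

E[payout] = (1/8)·13 + (1/8)·14 + (3/4)·25 = 177/8
Expected profit = 177/8 − 4 = 145/8

145/8 dollars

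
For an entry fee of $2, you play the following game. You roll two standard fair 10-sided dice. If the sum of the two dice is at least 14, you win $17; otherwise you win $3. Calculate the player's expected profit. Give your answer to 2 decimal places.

$4.92

E[payout] = (18/25)·3 + (7/25)·17 = 173/25
Expected profit = 173/25 − 2 = 123/25 ≈ $4.92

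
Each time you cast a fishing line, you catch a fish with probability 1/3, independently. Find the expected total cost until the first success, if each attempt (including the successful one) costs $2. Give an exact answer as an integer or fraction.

E[#attempts] = 1/p = 3; E[cost] = 2·3 = 6.

$6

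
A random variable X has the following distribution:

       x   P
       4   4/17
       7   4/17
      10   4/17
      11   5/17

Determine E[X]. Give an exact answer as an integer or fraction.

E[X] = (4/17)·4 + (4/17)·7 + (4/17)·10 + (5/17)·11
     = 139/17

139/17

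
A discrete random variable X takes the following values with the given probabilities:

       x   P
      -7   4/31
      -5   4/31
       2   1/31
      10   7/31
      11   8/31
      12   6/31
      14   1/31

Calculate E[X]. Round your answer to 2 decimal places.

E[X] = (4/31)·(-7) + (4/31)·(-5) + (1/31)·2 + (7/31)·10 + (8/31)·11 + (6/31)·12 + (1/31)·14
     = 198/31 ≈ 6.39

6.39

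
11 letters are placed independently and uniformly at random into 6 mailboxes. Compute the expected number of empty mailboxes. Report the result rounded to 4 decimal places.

0.8075

Let Xⱼ=1 if mailbox j is empty. P(Xⱼ=1) = ((6-1)/6)^11 = 48828125/362797056.
By linearity, E[#empty] = 6·48828125/362797056 = 48828125/60466176.
≈ 0.8075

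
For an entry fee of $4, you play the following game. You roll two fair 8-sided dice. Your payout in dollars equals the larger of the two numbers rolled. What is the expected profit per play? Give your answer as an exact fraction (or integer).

Distribution of the larger of the two numbers rolled: 1 w.p. 1/64, 2 w.p. 3/64, 3 w.p. 5/64, 4 w.p. 7/64, 5 w.p. 9/64, 6 w.p. 11/64, …
E[payout] = (1/64)·1 + (3/64)·2 + (5/64)·3 + (7/64)·4 + (9/64)·5 + (11/64)·6 + (13/64)·7 + (15/64)·8 = 93/16
Expected profit = 93/16 − 4 = 29/16

29/16 dollars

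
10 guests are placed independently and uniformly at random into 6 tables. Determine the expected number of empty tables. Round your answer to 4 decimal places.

0.9690

Let Xⱼ=1 if table j is empty. P(Xⱼ=1) = ((6-1)/6)^10 = 9765625/60466176.
By linearity, E[#empty] = 6·9765625/60466176 = 9765625/10077696.
≈ 0.9690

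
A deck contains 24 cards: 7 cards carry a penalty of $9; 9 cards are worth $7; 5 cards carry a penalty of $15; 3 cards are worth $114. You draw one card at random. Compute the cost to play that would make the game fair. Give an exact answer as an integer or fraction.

E[payout] = (7/24)·(-9) + (9/24)·7 + (5/24)·(-15) + (3/24)·114 = 89/8
Fair fee = E[payout] = 89/8

89/8 dollars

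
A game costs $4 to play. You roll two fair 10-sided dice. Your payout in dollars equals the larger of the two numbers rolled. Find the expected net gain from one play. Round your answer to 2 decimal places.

$3.15

Distribution of the larger of the two numbers rolled: 1 w.p. 1/100, 2 w.p. 3/100, 3 w.p. 1/20, 4 w.p. 7/100, 5 w.p. 9/100, 6 w.p. 11/100, …
E[payout] = (1/100)·1 + (3/100)·2 + (1/20)·3 + (7/100)·4 + (9/100)·5 + (11/100)·6 + (13/100)·7 + (3/20)·8 + (17/100)·9 + (19/100)·10 = 143/20
Expected profit = 143/20 − 4 = 63/20 ≈ $3.15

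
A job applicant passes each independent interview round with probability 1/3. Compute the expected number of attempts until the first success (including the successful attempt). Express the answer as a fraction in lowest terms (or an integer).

For a geometric distribution, E[trials] = 1/p = 1/(1/3) = 3.

3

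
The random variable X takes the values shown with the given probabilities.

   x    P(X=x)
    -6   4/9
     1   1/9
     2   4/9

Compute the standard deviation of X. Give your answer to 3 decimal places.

3.887

E[X] = -5/3, E[X²] = 161/9
Var(X) = E[X²] − (E[X])² = 161/9 − 25/9 = 136/9
SD(X) = √(136/9) ≈ 3.887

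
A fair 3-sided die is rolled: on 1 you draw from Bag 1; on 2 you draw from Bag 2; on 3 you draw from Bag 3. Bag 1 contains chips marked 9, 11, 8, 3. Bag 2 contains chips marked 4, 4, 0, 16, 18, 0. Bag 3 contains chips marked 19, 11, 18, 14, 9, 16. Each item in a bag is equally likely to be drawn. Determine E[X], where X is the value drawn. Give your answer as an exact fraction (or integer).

39/4

E[X | Bag 1] = (9 + 11 + 8 + 3)/4 = 31/4
E[X | Bag 2] = (4 + 4 + 0 + 16 + 18 + 0)/6 = 7
E[X | Bag 3] = (19 + 11 + 18 + 14 + 9 + 16)/6 = 29/2
E[X] = (1/3)·31/4 + (1/3)·7 + (1/3)·29/2 = 39/4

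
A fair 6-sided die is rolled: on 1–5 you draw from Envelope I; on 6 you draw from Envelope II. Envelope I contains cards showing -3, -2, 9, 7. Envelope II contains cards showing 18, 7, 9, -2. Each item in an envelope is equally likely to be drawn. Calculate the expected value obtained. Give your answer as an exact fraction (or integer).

E[X | Envelope I] = (-3 − 2 + 9 + 7)/4 = 11/4
E[X | Envelope II] = (18 + 7 + 9 − 2)/4 = 8
E[X] = (5/6)·11/4 + (1/6)·8 = 29/8

29/8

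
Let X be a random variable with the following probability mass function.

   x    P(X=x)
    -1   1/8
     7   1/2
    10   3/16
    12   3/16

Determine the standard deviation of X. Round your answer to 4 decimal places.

3.7583

E[X] = 15/2, E[X²] = 563/8
Var(X) = E[X²] − (E[X])² = 563/8 − 225/4 = 113/8
SD(X) = √(113/8) ≈ 3.7583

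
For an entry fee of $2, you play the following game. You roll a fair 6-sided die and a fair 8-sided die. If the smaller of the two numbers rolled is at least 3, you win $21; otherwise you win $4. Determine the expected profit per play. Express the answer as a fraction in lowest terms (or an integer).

21/2 dollars

E[payout] = (1/2)·4 + (1/2)·21 = 25/2
Expected profit = 25/2 − 2 = 21/2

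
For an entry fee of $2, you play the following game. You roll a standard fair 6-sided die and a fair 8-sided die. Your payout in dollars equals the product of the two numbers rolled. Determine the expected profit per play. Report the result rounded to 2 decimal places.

$13.75

Distribution of the product of the two numbers rolled: 1 w.p. 1/48, 2 w.p. 1/24, 3 w.p. 1/24, 4 w.p. 1/16, 5 w.p. 1/24, 6 w.p. 1/12, …
E[payout] = (1/48)·1 + (1/24)·2 + (1/24)·3 + (1/16)·4 + (1/24)·5 + (1/12)·6 + (1/48)·7 + (1/16)·8 + (1/48)·9 + (1/24)·10 + (1/12)·12 + (1/48)·14 + (1/24)·15 + (1/24)·16 + (1/24)·18 + (1/24)·20 + (1/48)·21 + (1/16)·24 + (1/48)·25 + (1/48)·28 + (1/24)·30 + (1/48)·32 + (1/48)·35 + (1/48)·36 + (1/48)·40 + (1/48)·42 + (1/48)·48 = 63/4
Expected profit = 63/4 − 2 = 55/4 ≈ $13.75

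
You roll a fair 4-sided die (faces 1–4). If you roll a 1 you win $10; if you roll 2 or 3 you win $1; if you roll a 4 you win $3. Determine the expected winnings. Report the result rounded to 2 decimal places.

$3.75

E[payout] = (1/2)·1 + (1/4)·3 + (1/4)·10 = 15/4
≈ $3.75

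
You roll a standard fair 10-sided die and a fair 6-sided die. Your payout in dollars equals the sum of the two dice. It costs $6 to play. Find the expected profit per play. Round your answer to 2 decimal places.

Distribution of the sum of the two dice: 2 w.p. 1/60, 3 w.p. 1/30, 4 w.p. 1/20, 5 w.p. 1/15, 6 w.p. 1/12, 7 w.p. 1/10, …
E[payout] = (1/60)·2 + (1/30)·3 + (1/20)·4 + (1/15)·5 + (1/12)·6 + (1/10)·7 + (1/10)·8 + (1/10)·9 + (1/10)·10 + (1/10)·11 + (1/12)·12 + (1/15)·13 + (1/20)·14 + (1/30)·15 + (1/60)·16 = 9
Expected profit = 9 − 6 = 3 ≈ $3.00

$3.00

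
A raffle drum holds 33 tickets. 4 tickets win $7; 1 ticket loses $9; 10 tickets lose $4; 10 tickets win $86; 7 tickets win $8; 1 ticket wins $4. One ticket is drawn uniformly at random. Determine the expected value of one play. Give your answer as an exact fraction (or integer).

899/33 dollars

E[payout] = (4/33)·7 + (1/33)·(-9) + (10/33)·(-4) + (10/33)·86 + (7/33)·8 + (1/33)·4 = 899/33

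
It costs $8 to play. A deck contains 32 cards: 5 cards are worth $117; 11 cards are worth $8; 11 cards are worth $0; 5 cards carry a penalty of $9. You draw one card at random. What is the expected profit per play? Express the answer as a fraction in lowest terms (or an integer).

E[payout] = (5/32)·117 + (11/32)·8 + (11/32)·0 + (5/32)·(-9) = 157/8
Expected profit = 157/8 − 8 = 93/8

93/8 dollars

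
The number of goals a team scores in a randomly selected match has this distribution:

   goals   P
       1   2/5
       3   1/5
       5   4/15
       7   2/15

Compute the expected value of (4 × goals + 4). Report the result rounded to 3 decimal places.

E[4x+4] = (2/5)·8 + (1/5)·16 + (4/15)·24 + (2/15)·32
     = 256/15 ≈ 17.067

17.067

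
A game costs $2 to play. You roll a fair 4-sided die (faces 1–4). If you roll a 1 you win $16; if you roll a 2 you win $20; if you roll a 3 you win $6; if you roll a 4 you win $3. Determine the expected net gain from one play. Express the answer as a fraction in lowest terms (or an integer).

E[payout] = (1/4)·3 + (1/4)·6 + (1/4)·16 + (1/4)·20 = 45/4
Expected profit = 45/4 − 2 = 37/4

37/4 dollars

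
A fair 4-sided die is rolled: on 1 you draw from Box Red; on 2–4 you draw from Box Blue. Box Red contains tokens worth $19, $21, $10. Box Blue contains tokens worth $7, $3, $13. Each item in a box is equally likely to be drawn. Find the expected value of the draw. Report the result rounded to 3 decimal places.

$9.917

E[X | Box Red] = (19 + 21 + 10)/3 = 50/3
E[X | Box Blue] = (7 + 3 + 13)/3 = 23/3
E[X] = (1/4)·50/3 + (3/4)·23/3 = 119/12 ≈ 9.917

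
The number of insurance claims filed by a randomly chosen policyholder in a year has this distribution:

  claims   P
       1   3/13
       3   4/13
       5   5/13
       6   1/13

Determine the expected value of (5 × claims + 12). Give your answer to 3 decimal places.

E[5x+12] = (3/13)·17 + (4/13)·27 + (5/13)·37 + (1/13)·42
     = 386/13 ≈ 29.692

29.692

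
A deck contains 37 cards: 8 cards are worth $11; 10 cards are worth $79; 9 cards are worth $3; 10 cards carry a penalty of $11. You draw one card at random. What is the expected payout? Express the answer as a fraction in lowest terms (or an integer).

E[payout] = (8/37)·11 + (10/37)·79 + (9/37)·3 + (10/37)·(-11) = 795/37

795/37 dollars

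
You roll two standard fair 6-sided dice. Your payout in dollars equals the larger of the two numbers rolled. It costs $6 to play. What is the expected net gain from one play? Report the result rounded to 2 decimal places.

Distribution of the larger of the two numbers rolled: 1 w.p. 1/36, 2 w.p. 1/12, 3 w.p. 5/36, 4 w.p. 7/36, 5 w.p. 1/4, 6 w.p. 11/36
E[payout] = (1/36)·1 + (1/12)·2 + (5/36)·3 + (7/36)·4 + (1/4)·5 + (11/36)·6 = 161/36
Expected profit = 161/36 − 6 = -55/36 ≈ -$1.53

-$1.53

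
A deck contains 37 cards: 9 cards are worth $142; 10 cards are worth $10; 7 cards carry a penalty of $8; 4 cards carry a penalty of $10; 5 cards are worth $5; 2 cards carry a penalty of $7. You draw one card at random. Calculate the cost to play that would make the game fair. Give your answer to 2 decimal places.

E[payout] = (9/37)·142 + (10/37)·10 + (7/37)·(-8) + (4/37)·(-10) + (5/37)·5 + (2/37)·(-7) = 1293/37
Fair fee = E[payout] = 1293/37 ≈ $34.95

$34.95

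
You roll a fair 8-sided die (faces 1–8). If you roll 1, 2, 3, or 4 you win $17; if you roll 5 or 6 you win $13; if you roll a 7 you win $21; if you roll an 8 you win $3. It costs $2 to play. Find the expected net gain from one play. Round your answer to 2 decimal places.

$12.75

E[payout] = (1/8)·3 + (1/4)·13 + (1/2)·17 + (1/8)·21 = 59/4
Expected profit = 59/4 − 2 = 51/4 ≈ $12.75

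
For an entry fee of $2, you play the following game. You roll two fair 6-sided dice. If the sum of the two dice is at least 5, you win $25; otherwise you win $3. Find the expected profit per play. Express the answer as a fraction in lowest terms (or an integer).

58/3 dollars

E[payout] = (1/6)·3 + (5/6)·25 = 64/3
Expected profit = 64/3 − 2 = 58/3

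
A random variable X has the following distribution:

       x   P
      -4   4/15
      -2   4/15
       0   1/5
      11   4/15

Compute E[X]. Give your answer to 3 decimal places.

1.333

E[X] = (4/15)·(-4) + (4/15)·(-2) + (1/5)·0 + (4/15)·11
     = 4/3 ≈ 1.333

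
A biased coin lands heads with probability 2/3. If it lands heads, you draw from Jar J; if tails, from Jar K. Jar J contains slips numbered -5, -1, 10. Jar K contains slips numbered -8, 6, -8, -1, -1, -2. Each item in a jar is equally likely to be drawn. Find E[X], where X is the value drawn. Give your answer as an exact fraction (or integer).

E[X | Jar J] = (-5 − 1 + 10)/3 = 4/3
E[X | Jar K] = (-8 + 6 − 8 − 1 − 1 − 2)/6 = -7/3
E[X] = (2/3)·4/3 + (1/3)·(-7/3) = 1/9

1/9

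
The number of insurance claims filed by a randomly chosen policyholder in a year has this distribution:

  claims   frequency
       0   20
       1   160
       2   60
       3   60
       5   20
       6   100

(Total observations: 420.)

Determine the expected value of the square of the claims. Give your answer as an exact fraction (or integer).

12

Total = 420, so P(claims=0) = 20/420, etc.
E[X²] = (1/21)·0 + (8/21)·1 + (1/7)·4 + (1/7)·9 + (1/21)·25 + (5/21)·36
     = 12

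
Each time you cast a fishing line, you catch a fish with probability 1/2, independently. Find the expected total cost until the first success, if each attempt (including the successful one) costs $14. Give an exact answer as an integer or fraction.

$28

E[#attempts] = 1/p = 2; E[cost] = 14·2 = 28.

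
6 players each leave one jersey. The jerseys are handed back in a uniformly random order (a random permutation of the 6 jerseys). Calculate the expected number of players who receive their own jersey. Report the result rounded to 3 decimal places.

Let Xᵢ = 1 if person i gets their own jersey. For each i, P(Xᵢ=1) = 1/6.
By linearity of expectation, E[X₁+…+X_6] = 6·(1/6) = 1.
≈ 1.000

1.000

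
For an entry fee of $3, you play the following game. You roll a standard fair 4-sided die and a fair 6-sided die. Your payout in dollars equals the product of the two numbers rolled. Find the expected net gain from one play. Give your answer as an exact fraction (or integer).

23/4 dollars

Distribution of the product of the two numbers rolled: 1 w.p. 1/24, 2 w.p. 1/12, 3 w.p. 1/12, 4 w.p. 1/8, 5 w.p. 1/24, 6 w.p. 1/8, …
E[payout] = (1/24)·1 + (1/12)·2 + (1/12)·3 + (1/8)·4 + (1/24)·5 + (1/8)·6 + (1/12)·8 + (1/24)·9 + (1/24)·10 + (1/8)·12 + (1/24)·15 + (1/24)·16 + (1/24)·18 + (1/24)·20 + (1/24)·24 = 35/4
Expected profit = 35/4 − 3 = 23/4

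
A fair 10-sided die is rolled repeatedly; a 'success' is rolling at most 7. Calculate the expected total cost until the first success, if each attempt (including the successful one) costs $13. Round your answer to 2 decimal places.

E[#attempts] = 1/p = 10/7; E[cost] = 13·10/7 = 130/7.
≈ 18.57

$18.57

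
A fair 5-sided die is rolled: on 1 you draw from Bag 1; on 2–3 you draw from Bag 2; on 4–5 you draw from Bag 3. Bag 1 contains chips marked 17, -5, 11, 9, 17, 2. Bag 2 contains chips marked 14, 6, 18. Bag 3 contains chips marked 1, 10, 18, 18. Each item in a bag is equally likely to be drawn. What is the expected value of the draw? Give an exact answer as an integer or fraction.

E[X | Bag 1] = (17 − 5 + 11 + 9 + 17 + 2)/6 = 17/2
E[X | Bag 2] = (14 + 6 + 18)/3 = 38/3
E[X | Bag 3] = (1 + 10 + 18 + 18)/4 = 47/4
E[X] = (1/5)·17/2 + (2/5)·38/3 + (2/5)·47/4 = 172/15

172/15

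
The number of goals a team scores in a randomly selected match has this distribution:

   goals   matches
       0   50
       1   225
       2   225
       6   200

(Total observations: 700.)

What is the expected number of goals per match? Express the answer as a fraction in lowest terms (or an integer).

75/28

Total = 700, so P(goals=0) = 50/700, etc.
E[X] = (1/14)·0 + (9/28)·1 + (9/28)·2 + (2/7)·6
     = 75/28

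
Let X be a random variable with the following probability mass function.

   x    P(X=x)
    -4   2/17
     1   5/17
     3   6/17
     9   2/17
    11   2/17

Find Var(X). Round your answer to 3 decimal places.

18.651

E[X] = (2/17)·(-4) + (5/17)·1 + (6/17)·3 + (2/17)·9 + (2/17)·11 = 55/17
E[X²] = (2/17)·16 + (5/17)·1 + (6/17)·9 + (2/17)·81 + (2/17)·121 = 495/17
Var(X) = 495/17 − (55/17)² = 5390/289 ≈ 18.651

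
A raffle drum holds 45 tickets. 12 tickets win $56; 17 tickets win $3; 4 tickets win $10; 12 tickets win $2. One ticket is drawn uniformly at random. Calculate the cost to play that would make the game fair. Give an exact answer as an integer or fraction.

E[payout] = (12/45)·56 + (17/45)·3 + (4/45)·10 + (12/45)·2 = 787/45
Fair fee = E[payout] = 787/45

787/45 dollars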